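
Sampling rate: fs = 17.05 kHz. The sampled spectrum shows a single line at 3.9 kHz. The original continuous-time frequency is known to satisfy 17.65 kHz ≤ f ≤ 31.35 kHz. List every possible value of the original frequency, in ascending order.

20.95 kHz, 30.2 kHz

Frequencies that alias to 3.9 kHz are k·fs ± 3.9 kHz for integer k ≥ 0.
k=0: 3.9 kHz.
k=1: 13.15 kHz, 20.95 kHz.
k=2: 30.2 kHz, 38 kHz.
k=3: 47.25 kHz, 55.05 kHz.
Within [17.65 kHz, 31.35 kHz]: 20.95 kHz, 30.2 kHz.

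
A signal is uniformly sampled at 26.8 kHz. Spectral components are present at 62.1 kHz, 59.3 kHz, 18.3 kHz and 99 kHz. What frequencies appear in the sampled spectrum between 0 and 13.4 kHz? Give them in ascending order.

5.7 kHz, 8.2 kHz, 8.5 kHz

fs/2 = 13.4 kHz.
62.1 kHz mod fs = 8.5 kHz.
8.5 kHz ≤ fs/2 = 13.4 kHz, appears at 8.5 kHz.
59.3 kHz mod fs = 5.7 kHz.
5.7 kHz ≤ fs/2 = 13.4 kHz, appears at 5.7 kHz.
18.3 kHz > fs/2 = 13.4 kHz, folds to fs − 18.3 kHz = 8.5 kHz.
99 kHz mod fs = 18.6 kHz.
18.6 kHz > fs/2 = 13.4 kHz, folds to fs − 18.6 kHz = 8.2 kHz.
Distinct values: {5.7 kHz, 8.2 kHz, 8.5 kHz}.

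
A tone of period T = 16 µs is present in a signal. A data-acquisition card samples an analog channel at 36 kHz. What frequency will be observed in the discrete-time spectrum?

9.5 kHz

T = 16 µs → f = 1/T = 62.5 kHz.
62.5 kHz mod fs = 26.5 kHz.
26.5 kHz > fs/2 = 18 kHz, folds to fs − 26.5 kHz = 9.5 kHz.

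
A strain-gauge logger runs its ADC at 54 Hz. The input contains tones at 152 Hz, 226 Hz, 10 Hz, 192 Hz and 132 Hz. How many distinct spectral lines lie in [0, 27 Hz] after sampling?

fs/2 = 27 Hz.
152 Hz mod fs = 44 Hz.
44 Hz > fs/2 = 27 Hz, folds to fs − 44 Hz = 10 Hz.
226 Hz mod fs = 10 Hz.
10 Hz ≤ fs/2 = 27 Hz, appears at 10 Hz.
10 Hz ≤ fs/2 = 27 Hz, passes unchanged.
192 Hz mod fs = 30 Hz.
30 Hz > fs/2 = 27 Hz, folds to fs − 30 Hz = 24 Hz.
132 Hz mod fs = 24 Hz.
24 Hz ≤ fs/2 = 27 Hz, appears at 24 Hz.
Distinct values: {10 Hz, 24 Hz} → 2.

2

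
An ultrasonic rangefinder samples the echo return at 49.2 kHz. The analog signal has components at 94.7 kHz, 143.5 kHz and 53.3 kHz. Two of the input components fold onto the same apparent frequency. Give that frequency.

4.1 kHz

fs/2 = 24.6 kHz.
94.7 kHz mod fs = 45.5 kHz.
45.5 kHz > fs/2 = 24.6 kHz, folds to fs − 45.5 kHz = 3.7 kHz.
143.5 kHz mod fs = 45.1 kHz.
45.1 kHz > fs/2 = 24.6 kHz, folds to fs − 45.1 kHz = 4.1 kHz.
53.3 kHz mod fs = 4.1 kHz.
4.1 kHz ≤ fs/2 = 24.6 kHz, appears at 4.1 kHz.
53.3 kHz and 143.5 kHz both map to 4.1 kHz.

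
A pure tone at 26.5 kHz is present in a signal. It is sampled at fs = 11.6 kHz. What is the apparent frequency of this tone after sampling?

3.3 kHz

26.5 kHz mod fs = 3.3 kHz.
3.3 kHz ≤ fs/2 = 5.8 kHz, appears at 3.3 kHz.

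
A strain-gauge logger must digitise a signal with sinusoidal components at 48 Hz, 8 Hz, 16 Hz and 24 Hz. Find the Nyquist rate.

Highest-frequency component: 48 Hz.
Nyquist rate = 2 × 48 Hz = 96 Hz.

96 Hz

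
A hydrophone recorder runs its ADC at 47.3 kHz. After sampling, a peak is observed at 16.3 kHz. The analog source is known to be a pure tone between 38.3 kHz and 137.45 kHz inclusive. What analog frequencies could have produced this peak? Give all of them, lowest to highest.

Frequencies that alias to 16.3 kHz are k·fs ± 16.3 kHz for integer k ≥ 0.
k=0: 16.3 kHz.
k=1: 31 kHz, 63.6 kHz.
k=2: 78.3 kHz, 110.9 kHz.
k=3: 125.6 kHz, 158.2 kHz.
k=4: 172.9 kHz, 205.5 kHz.
Within [38.3 kHz, 137.45 kHz]: 63.6 kHz, 78.3 kHz, 110.9 kHz, 125.6 kHz.

63.6 kHz, 78.3 kHz, 110.9 kHz, 125.6 kHz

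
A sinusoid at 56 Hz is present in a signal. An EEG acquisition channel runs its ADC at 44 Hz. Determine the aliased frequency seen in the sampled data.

12 Hz

56 Hz mod fs = 12 Hz.
12 Hz ≤ fs/2 = 22 Hz, appears at 12 Hz.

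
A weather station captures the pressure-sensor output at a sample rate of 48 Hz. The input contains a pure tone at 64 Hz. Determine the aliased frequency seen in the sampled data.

64 Hz mod fs = 16 Hz.
16 Hz ≤ fs/2 = 24 Hz, appears at 16 Hz.

16 Hz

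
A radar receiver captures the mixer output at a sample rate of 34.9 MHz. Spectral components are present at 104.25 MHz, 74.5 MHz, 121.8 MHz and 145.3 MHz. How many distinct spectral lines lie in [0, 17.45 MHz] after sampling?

4

fs/2 = 17.45 MHz.
104.25 MHz mod fs = 34.45 MHz.
34.45 MHz > fs/2 = 17.45 MHz, folds to fs − 34.45 MHz = 0.45 MHz.
74.5 MHz mod fs = 4.7 MHz.
4.7 MHz ≤ fs/2 = 17.45 MHz, appears at 4.7 MHz.
121.8 MHz mod fs = 17.1 MHz.
17.1 MHz ≤ fs/2 = 17.45 MHz, appears at 17.1 MHz.
145.3 MHz mod fs = 5.7 MHz.
5.7 MHz ≤ fs/2 = 17.45 MHz, appears at 5.7 MHz.
Distinct values: {0.45 MHz, 4.7 MHz, 5.7 MHz, 17.1 MHz} → 4.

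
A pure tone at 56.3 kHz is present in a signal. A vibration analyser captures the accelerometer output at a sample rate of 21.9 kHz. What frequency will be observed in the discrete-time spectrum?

9.4 kHz

56.3 kHz mod fs = 12.5 kHz.
12.5 kHz > fs/2 = 10.95 kHz, folds to fs − 12.5 kHz = 9.4 kHz.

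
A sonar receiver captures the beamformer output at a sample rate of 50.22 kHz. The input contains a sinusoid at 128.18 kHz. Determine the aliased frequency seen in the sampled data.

128.18 kHz mod fs = 27.74 kHz.
27.74 kHz > fs/2 = 25.11 kHz, folds to fs − 27.74 kHz = 22.48 kHz.

22.48 kHz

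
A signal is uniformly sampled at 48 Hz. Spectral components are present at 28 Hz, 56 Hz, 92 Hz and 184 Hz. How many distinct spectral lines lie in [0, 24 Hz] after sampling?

3

fs/2 = 24 Hz.
28 Hz > fs/2 = 24 Hz, folds to fs − 28 Hz = 20 Hz.
56 Hz mod fs = 8 Hz.
8 Hz ≤ fs/2 = 24 Hz, appears at 8 Hz.
92 Hz mod fs = 44 Hz.
44 Hz > fs/2 = 24 Hz, folds to fs − 44 Hz = 4 Hz.
184 Hz mod fs = 40 Hz.
40 Hz > fs/2 = 24 Hz, folds to fs − 40 Hz = 8 Hz.
Distinct values: {4 Hz, 8 Hz, 20 Hz} → 3.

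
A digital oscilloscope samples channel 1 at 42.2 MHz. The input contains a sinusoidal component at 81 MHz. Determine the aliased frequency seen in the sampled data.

3.4 MHz

81 MHz mod fs = 38.8 MHz.
38.8 MHz > fs/2 = 21.1 MHz, folds to fs − 38.8 MHz = 3.4 MHz.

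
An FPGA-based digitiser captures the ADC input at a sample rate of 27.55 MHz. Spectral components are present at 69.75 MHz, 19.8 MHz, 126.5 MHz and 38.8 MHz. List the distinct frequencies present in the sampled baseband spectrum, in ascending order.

fs/2 = 13.775 MHz.
69.75 MHz mod fs = 14.65 MHz.
14.65 MHz > fs/2 = 13.775 MHz, folds to fs − 14.65 MHz = 12.9 MHz.
19.8 MHz > fs/2 = 13.775 MHz, folds to fs − 19.8 MHz = 7.75 MHz.
126.5 MHz mod fs = 16.3 MHz.
16.3 MHz > fs/2 = 13.775 MHz, folds to fs − 16.3 MHz = 11.25 MHz.
38.8 MHz mod fs = 11.25 MHz.
11.25 MHz ≤ fs/2 = 13.775 MHz, appears at 11.25 MHz.
Distinct values: {7.75 MHz, 11.25 MHz, 12.9 MHz}.

7.75 MHz, 11.25 MHz, 12.9 MHz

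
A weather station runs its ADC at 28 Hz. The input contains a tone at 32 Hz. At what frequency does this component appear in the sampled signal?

32 Hz mod fs = 4 Hz.
4 Hz ≤ fs/2 = 14 Hz, appears at 4 Hz.

4 Hz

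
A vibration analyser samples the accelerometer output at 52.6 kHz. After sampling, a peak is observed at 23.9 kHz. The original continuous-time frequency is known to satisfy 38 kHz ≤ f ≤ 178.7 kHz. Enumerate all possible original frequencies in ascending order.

Frequencies that alias to 23.9 kHz are k·fs ± 23.9 kHz for integer k ≥ 0.
k=0: 23.9 kHz.
k=1: 28.7 kHz, 76.5 kHz.
k=2: 81.3 kHz, 129.1 kHz.
k=3: 133.9 kHz, 181.7 kHz.
k=4: 186.5 kHz, 234.3 kHz.
Within [38 kHz, 178.7 kHz]: 76.5 kHz, 81.3 kHz, 129.1 kHz, 133.9 kHz.

76.5 kHz, 81.3 kHz, 129.1 kHz, 133.9 kHz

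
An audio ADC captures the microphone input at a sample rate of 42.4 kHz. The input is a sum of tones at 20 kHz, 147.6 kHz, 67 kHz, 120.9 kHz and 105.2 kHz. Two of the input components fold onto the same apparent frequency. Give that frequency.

fs/2 = 21.2 kHz.
20 kHz ≤ fs/2 = 21.2 kHz, passes unchanged.
147.6 kHz mod fs = 20.4 kHz.
20.4 kHz ≤ fs/2 = 21.2 kHz, appears at 20.4 kHz.
67 kHz mod fs = 24.6 kHz.
24.6 kHz > fs/2 = 21.2 kHz, folds to fs − 24.6 kHz = 17.8 kHz.
120.9 kHz mod fs = 36.1 kHz.
36.1 kHz > fs/2 = 21.2 kHz, folds to fs − 36.1 kHz = 6.3 kHz.
105.2 kHz mod fs = 20.4 kHz.
20.4 kHz ≤ fs/2 = 21.2 kHz, appears at 20.4 kHz.
105.2 kHz and 147.6 kHz both map to 20.4 kHz.

20.4 kHz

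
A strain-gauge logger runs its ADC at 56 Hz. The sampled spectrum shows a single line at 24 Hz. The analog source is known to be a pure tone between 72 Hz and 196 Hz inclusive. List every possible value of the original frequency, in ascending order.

Frequencies that alias to 24 Hz are k·fs ± 24 Hz for integer k ≥ 0.
k=0: 24 Hz.
k=1: 32 Hz, 80 Hz.
k=2: 88 Hz, 136 Hz.
k=3: 144 Hz, 192 Hz.
k=4: 200 Hz, 248 Hz.
Within [72 Hz, 196 Hz]: 80 Hz, 88 Hz, 136 Hz, 144 Hz, 192 Hz.

80 Hz, 88 Hz, 136 Hz, 144 Hz, 192 Hz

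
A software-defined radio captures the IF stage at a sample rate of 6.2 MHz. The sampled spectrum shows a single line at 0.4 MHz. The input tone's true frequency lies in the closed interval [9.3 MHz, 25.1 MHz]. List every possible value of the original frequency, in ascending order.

12 MHz, 12.8 MHz, 18.2 MHz, 19 MHz, 24.4 MHz

Frequencies that alias to 0.4 MHz are k·fs ± 0.4 MHz for integer k ≥ 0.
k=0: 0.4 MHz.
k=1: 5.8 MHz, 6.6 MHz.
k=2: 12 MHz, 12.8 MHz.
k=3: 18.2 MHz, 19 MHz.
k=4: 24.4 MHz, 25.2 MHz.
k=5: 30.6 MHz, 31.4 MHz.
Within [9.3 MHz, 25.1 MHz]: 12 MHz, 12.8 MHz, 18.2 MHz, 19 MHz, 24.4 MHz.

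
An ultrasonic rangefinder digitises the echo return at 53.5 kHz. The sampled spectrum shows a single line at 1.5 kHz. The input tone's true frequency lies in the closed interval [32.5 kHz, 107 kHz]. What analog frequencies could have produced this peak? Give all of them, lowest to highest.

52 kHz, 55 kHz, 105.5 kHz

Frequencies that alias to 1.5 kHz are k·fs ± 1.5 kHz for integer k ≥ 0.
k=0: 1.5 kHz.
k=1: 52 kHz, 55 kHz.
k=2: 105.5 kHz, 108.5 kHz.
k=3: 159 kHz, 162 kHz.
Within [32.5 kHz, 107 kHz]: 52 kHz, 55 kHz, 105.5 kHz.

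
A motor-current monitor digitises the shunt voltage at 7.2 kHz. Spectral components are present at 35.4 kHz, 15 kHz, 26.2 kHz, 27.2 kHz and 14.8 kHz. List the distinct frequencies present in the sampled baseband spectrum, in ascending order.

fs/2 = 3.6 kHz.
35.4 kHz mod fs = 6.6 kHz.
6.6 kHz > fs/2 = 3.6 kHz, folds to fs − 6.6 kHz = 0.6 kHz.
15 kHz mod fs = 0.6 kHz.
0.6 kHz ≤ fs/2 = 3.6 kHz, appears at 0.6 kHz.
26.2 kHz mod fs = 4.6 kHz.
4.6 kHz > fs/2 = 3.6 kHz, folds to fs − 4.6 kHz = 2.6 kHz.
27.2 kHz mod fs = 5.6 kHz.
5.6 kHz > fs/2 = 3.6 kHz, folds to fs − 5.6 kHz = 1.6 kHz.
14.8 kHz mod fs = 0.4 kHz.
0.4 kHz ≤ fs/2 = 3.6 kHz, appears at 0.4 kHz.
Distinct values: {0.4 kHz, 0.6 kHz, 1.6 kHz, 2.6 kHz}.

0.4 kHz, 0.6 kHz, 1.6 kHz, 2.6 kHz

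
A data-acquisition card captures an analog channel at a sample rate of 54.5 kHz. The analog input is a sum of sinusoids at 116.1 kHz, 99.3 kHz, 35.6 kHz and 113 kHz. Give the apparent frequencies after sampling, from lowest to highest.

fs/2 = 27.25 kHz.
116.1 kHz mod fs = 7.1 kHz.
7.1 kHz ≤ fs/2 = 27.25 kHz, appears at 7.1 kHz.
99.3 kHz mod fs = 44.8 kHz.
44.8 kHz > fs/2 = 27.25 kHz, folds to fs − 44.8 kHz = 9.7 kHz.
35.6 kHz > fs/2 = 27.25 kHz, folds to fs − 35.6 kHz = 18.9 kHz.
113 kHz mod fs = 4 kHz.
4 kHz ≤ fs/2 = 27.25 kHz, appears at 4 kHz.
Distinct values: {4 kHz, 7.1 kHz, 9.7 kHz, 18.9 kHz}.

4 kHz, 7.1 kHz, 9.7 kHz, 18.9 kHz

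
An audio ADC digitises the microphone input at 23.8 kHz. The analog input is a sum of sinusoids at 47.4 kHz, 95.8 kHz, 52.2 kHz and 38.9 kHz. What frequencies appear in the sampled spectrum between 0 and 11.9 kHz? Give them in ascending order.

0.2 kHz, 0.6 kHz, 4.6 kHz, 8.7 kHz

fs/2 = 11.9 kHz.
47.4 kHz mod fs = 23.6 kHz.
23.6 kHz > fs/2 = 11.9 kHz, folds to fs − 23.6 kHz = 0.2 kHz.
95.8 kHz mod fs = 0.6 kHz.
0.6 kHz ≤ fs/2 = 11.9 kHz, appears at 0.6 kHz.
52.2 kHz mod fs = 4.6 kHz.
4.6 kHz ≤ fs/2 = 11.9 kHz, appears at 4.6 kHz.
38.9 kHz mod fs = 15.1 kHz.
15.1 kHz > fs/2 = 11.9 kHz, folds to fs − 15.1 kHz = 8.7 kHz.
Distinct values: {0.2 kHz, 0.6 kHz, 4.6 kHz, 8.7 kHz}.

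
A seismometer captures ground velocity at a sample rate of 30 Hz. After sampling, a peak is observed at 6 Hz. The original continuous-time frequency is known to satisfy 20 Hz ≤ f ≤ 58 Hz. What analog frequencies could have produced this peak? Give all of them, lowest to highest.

24 Hz, 36 Hz, 54 Hz

Frequencies that alias to 6 Hz are k·fs ± 6 Hz for integer k ≥ 0.
k=0: 6 Hz.
k=1: 24 Hz, 36 Hz.
k=2: 54 Hz, 66 Hz.
k=3: 84 Hz, 96 Hz.
Within [20 Hz, 58 Hz]: 24 Hz, 36 Hz, 54 Hz.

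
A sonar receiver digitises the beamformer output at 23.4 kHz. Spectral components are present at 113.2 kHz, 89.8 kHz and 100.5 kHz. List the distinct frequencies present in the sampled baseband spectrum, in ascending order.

fs/2 = 11.7 kHz.
113.2 kHz mod fs = 19.6 kHz.
19.6 kHz > fs/2 = 11.7 kHz, folds to fs − 19.6 kHz = 3.8 kHz.
89.8 kHz mod fs = 19.6 kHz.
19.6 kHz > fs/2 = 11.7 kHz, folds to fs − 19.6 kHz = 3.8 kHz.
100.5 kHz mod fs = 6.9 kHz.
6.9 kHz ≤ fs/2 = 11.7 kHz, appears at 6.9 kHz.
Distinct values: {3.8 kHz, 6.9 kHz}.

3.8 kHz, 6.9 kHz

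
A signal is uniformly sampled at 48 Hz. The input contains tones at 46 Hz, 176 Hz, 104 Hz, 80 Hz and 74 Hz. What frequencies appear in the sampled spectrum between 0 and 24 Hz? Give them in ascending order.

fs/2 = 24 Hz.
46 Hz > fs/2 = 24 Hz, folds to fs − 46 Hz = 2 Hz.
176 Hz mod fs = 32 Hz.
32 Hz > fs/2 = 24 Hz, folds to fs − 32 Hz = 16 Hz.
104 Hz mod fs = 8 Hz.
8 Hz ≤ fs/2 = 24 Hz, appears at 8 Hz.
80 Hz mod fs = 32 Hz.
32 Hz > fs/2 = 24 Hz, folds to fs − 32 Hz = 16 Hz.
74 Hz mod fs = 26 Hz.
26 Hz > fs/2 = 24 Hz, folds to fs − 26 Hz = 22 Hz.
Distinct values: {2 Hz, 8 Hz, 16 Hz, 22 Hz}.

2 Hz, 8 Hz, 16 Hz, 22 Hz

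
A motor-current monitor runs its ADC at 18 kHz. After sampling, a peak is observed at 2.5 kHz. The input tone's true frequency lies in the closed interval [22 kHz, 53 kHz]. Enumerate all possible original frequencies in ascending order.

Frequencies that alias to 2.5 kHz are k·fs ± 2.5 kHz for integer k ≥ 0.
k=0: 2.5 kHz.
k=1: 15.5 kHz, 20.5 kHz.
k=2: 33.5 kHz, 38.5 kHz.
k=3: 51.5 kHz, 56.5 kHz.
k=4: 69.5 kHz, 74.5 kHz.
Within [22 kHz, 53 kHz]: 33.5 kHz, 38.5 kHz, 51.5 kHz.

33.5 kHz, 38.5 kHz, 51.5 kHz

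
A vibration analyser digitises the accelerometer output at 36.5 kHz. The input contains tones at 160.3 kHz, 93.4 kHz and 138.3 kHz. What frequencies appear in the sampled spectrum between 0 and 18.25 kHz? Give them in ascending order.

fs/2 = 18.25 kHz.
160.3 kHz mod fs = 14.3 kHz.
14.3 kHz ≤ fs/2 = 18.25 kHz, appears at 14.3 kHz.
93.4 kHz mod fs = 20.4 kHz.
20.4 kHz > fs/2 = 18.25 kHz, folds to fs − 20.4 kHz = 16.1 kHz.
138.3 kHz mod fs = 28.8 kHz.
28.8 kHz > fs/2 = 18.25 kHz, folds to fs − 28.8 kHz = 7.7 kHz.
Distinct values: {7.7 kHz, 14.3 kHz, 16.1 kHz}.

7.7 kHz, 14.3 kHz, 16.1 kHz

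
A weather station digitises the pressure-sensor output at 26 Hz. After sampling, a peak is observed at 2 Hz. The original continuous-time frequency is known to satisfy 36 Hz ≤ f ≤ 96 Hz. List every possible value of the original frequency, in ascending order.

50 Hz, 54 Hz, 76 Hz, 80 Hz

Frequencies that alias to 2 Hz are k·fs ± 2 Hz for integer k ≥ 0.
k=0: 2 Hz.
k=1: 24 Hz, 28 Hz.
k=2: 50 Hz, 54 Hz.
k=3: 76 Hz, 80 Hz.
k=4: 102 Hz, 106 Hz.
Within [36 Hz, 96 Hz]: 50 Hz, 54 Hz, 76 Hz, 80 Hz.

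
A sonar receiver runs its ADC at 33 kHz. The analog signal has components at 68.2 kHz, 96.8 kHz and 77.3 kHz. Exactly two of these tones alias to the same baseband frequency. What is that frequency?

fs/2 = 16.5 kHz.
68.2 kHz mod fs = 2.2 kHz.
2.2 kHz ≤ fs/2 = 16.5 kHz, appears at 2.2 kHz.
96.8 kHz mod fs = 30.8 kHz.
30.8 kHz > fs/2 = 16.5 kHz, folds to fs − 30.8 kHz = 2.2 kHz.
77.3 kHz mod fs = 11.3 kHz.
11.3 kHz ≤ fs/2 = 16.5 kHz, appears at 11.3 kHz.
68.2 kHz and 96.8 kHz both map to 2.2 kHz.

2.2 kHz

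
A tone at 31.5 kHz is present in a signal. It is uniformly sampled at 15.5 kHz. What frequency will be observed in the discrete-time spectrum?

0.5 kHz

31.5 kHz mod fs = 0.5 kHz.
0.5 kHz ≤ fs/2 = 7.75 kHz, appears at 0.5 kHz.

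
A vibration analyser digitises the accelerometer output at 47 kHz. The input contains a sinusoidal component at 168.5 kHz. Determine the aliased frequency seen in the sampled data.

19.5 kHz

168.5 kHz mod fs = 27.5 kHz.
27.5 kHz > fs/2 = 23.5 kHz, folds to fs − 27.5 kHz = 19.5 kHz.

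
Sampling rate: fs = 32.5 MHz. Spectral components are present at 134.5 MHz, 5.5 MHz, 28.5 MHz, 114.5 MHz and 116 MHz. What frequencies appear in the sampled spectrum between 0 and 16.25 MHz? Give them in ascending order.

fs/2 = 16.25 MHz.
134.5 MHz mod fs = 4.5 MHz.
4.5 MHz ≤ fs/2 = 16.25 MHz, appears at 4.5 MHz.
5.5 MHz ≤ fs/2 = 16.25 MHz, passes unchanged.
28.5 MHz > fs/2 = 16.25 MHz, folds to fs − 28.5 MHz = 4 MHz.
114.5 MHz mod fs = 17 MHz.
17 MHz > fs/2 = 16.25 MHz, folds to fs − 17 MHz = 15.5 MHz.
116 MHz mod fs = 18.5 MHz.
18.5 MHz > fs/2 = 16.25 MHz, folds to fs − 18.5 MHz = 14 MHz.
Distinct values: {4 MHz, 4.5 MHz, 5.5 MHz, 14 MHz, 15.5 MHz}.

4 MHz, 4.5 MHz, 5.5 MHz, 14 MHz, 15.5 MHz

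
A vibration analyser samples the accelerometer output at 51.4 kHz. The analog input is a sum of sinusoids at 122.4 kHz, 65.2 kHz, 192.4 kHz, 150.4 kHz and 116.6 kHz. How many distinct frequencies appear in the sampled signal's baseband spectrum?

4

fs/2 = 25.7 kHz.
122.4 kHz mod fs = 19.6 kHz.
19.6 kHz ≤ fs/2 = 25.7 kHz, appears at 19.6 kHz.
65.2 kHz mod fs = 13.8 kHz.
13.8 kHz ≤ fs/2 = 25.7 kHz, appears at 13.8 kHz.
192.4 kHz mod fs = 38.2 kHz.
38.2 kHz > fs/2 = 25.7 kHz, folds to fs − 38.2 kHz = 13.2 kHz.
150.4 kHz mod fs = 47.6 kHz.
47.6 kHz > fs/2 = 25.7 kHz, folds to fs − 47.6 kHz = 3.8 kHz.
116.6 kHz mod fs = 13.8 kHz.
13.8 kHz ≤ fs/2 = 25.7 kHz, appears at 13.8 kHz.
Distinct values: {3.8 kHz, 13.2 kHz, 13.8 kHz, 19.6 kHz} → 4.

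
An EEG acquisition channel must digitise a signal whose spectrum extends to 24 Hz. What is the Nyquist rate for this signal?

Nyquist rate = 2 × 24 Hz = 48 Hz.

48 Hz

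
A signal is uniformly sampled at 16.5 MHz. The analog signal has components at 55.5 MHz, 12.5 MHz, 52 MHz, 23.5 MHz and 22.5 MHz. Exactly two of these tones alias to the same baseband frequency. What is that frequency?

fs/2 = 8.25 MHz.
55.5 MHz mod fs = 6 MHz.
6 MHz ≤ fs/2 = 8.25 MHz, appears at 6 MHz.
12.5 MHz > fs/2 = 8.25 MHz, folds to fs − 12.5 MHz = 4 MHz.
52 MHz mod fs = 2.5 MHz.
2.5 MHz ≤ fs/2 = 8.25 MHz, appears at 2.5 MHz.
23.5 MHz mod fs = 7 MHz.
7 MHz ≤ fs/2 = 8.25 MHz, appears at 7 MHz.
22.5 MHz mod fs = 6 MHz.
6 MHz ≤ fs/2 = 8.25 MHz, appears at 6 MHz.
22.5 MHz and 55.5 MHz both map to 6 MHz.

6 MHz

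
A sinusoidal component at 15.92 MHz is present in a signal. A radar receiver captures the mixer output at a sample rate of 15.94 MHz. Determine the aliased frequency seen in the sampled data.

0.02 MHz

15.92 MHz > fs/2 = 7.97 MHz, folds to fs − 15.92 MHz = 0.02 MHz.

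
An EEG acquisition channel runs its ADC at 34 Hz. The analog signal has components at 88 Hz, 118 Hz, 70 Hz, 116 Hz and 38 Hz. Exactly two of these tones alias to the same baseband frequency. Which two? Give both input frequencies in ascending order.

88 Hz, 116 Hz

fs/2 = 17 Hz.
88 Hz mod fs = 20 Hz.
20 Hz > fs/2 = 17 Hz, folds to fs − 20 Hz = 14 Hz.
118 Hz mod fs = 16 Hz.
16 Hz ≤ fs/2 = 17 Hz, appears at 16 Hz.
70 Hz mod fs = 2 Hz.
2 Hz ≤ fs/2 = 17 Hz, appears at 2 Hz.
116 Hz mod fs = 14 Hz.
14 Hz ≤ fs/2 = 17 Hz, appears at 14 Hz.
38 Hz mod fs = 4 Hz.
4 Hz ≤ fs/2 = 17 Hz, appears at 4 Hz.
88 Hz and 116 Hz both map to 14 Hz.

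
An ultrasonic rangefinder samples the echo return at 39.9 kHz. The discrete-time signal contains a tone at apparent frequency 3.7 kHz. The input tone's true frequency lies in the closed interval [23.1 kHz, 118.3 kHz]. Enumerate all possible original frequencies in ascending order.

Frequencies that alias to 3.7 kHz are k·fs ± 3.7 kHz for integer k ≥ 0.
k=0: 3.7 kHz.
k=1: 36.2 kHz, 43.6 kHz.
k=2: 76.1 kHz, 83.5 kHz.
k=3: 116 kHz, 123.4 kHz.
k=4: 155.9 kHz, 163.3 kHz.
Within [23.1 kHz, 118.3 kHz]: 36.2 kHz, 43.6 kHz, 76.1 kHz, 83.5 kHz, 116 kHz.

36.2 kHz, 43.6 kHz, 76.1 kHz, 83.5 kHz, 116 kHz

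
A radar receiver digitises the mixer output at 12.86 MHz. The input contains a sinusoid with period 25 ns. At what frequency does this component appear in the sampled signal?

1.42 MHz

T = 25 ns → f = 1/T = 40 MHz.
40 MHz mod fs = 1.42 MHz.
1.42 MHz ≤ fs/2 = 6.43 MHz, appears at 1.42 MHz.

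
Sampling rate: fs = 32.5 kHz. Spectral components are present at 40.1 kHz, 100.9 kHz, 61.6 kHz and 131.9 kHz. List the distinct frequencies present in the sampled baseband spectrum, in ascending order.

fs/2 = 16.25 kHz.
40.1 kHz mod fs = 7.6 kHz.
7.6 kHz ≤ fs/2 = 16.25 kHz, appears at 7.6 kHz.
100.9 kHz mod fs = 3.4 kHz.
3.4 kHz ≤ fs/2 = 16.25 kHz, appears at 3.4 kHz.
61.6 kHz mod fs = 29.1 kHz.
29.1 kHz > fs/2 = 16.25 kHz, folds to fs − 29.1 kHz = 3.4 kHz.
131.9 kHz mod fs = 1.9 kHz.
1.9 kHz ≤ fs/2 = 16.25 kHz, appears at 1.9 kHz.
Distinct values: {1.9 kHz, 3.4 kHz, 7.6 kHz}.

1.9 kHz, 3.4 kHz, 7.6 kHz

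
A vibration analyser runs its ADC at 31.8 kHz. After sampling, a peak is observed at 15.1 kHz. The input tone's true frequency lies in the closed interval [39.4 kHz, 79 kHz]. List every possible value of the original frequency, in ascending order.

Frequencies that alias to 15.1 kHz are k·fs ± 15.1 kHz for integer k ≥ 0.
k=0: 15.1 kHz.
k=1: 16.7 kHz, 46.9 kHz.
k=2: 48.5 kHz, 78.7 kHz.
k=3: 80.3 kHz, 110.5 kHz.
Within [39.4 kHz, 79 kHz]: 46.9 kHz, 48.5 kHz, 78.7 kHz.

46.9 kHz, 48.5 kHz, 78.7 kHz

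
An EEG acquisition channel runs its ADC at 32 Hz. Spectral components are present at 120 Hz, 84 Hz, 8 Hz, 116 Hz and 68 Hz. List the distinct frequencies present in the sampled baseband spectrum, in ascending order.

fs/2 = 16 Hz.
120 Hz mod fs = 24 Hz.
24 Hz > fs/2 = 16 Hz, folds to fs − 24 Hz = 8 Hz.
84 Hz mod fs = 20 Hz.
20 Hz > fs/2 = 16 Hz, folds to fs − 20 Hz = 12 Hz.
8 Hz ≤ fs/2 = 16 Hz, passes unchanged.
116 Hz mod fs = 20 Hz.
20 Hz > fs/2 = 16 Hz, folds to fs − 20 Hz = 12 Hz.
68 Hz mod fs = 4 Hz.
4 Hz ≤ fs/2 = 16 Hz, appears at 4 Hz.
Distinct values: {4 Hz, 8 Hz, 12 Hz}.

4 Hz, 8 Hz, 12 Hz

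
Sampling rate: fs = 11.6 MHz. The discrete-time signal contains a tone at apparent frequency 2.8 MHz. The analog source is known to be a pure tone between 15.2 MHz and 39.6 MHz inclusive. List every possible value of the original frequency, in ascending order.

20.4 MHz, 26 MHz, 32 MHz, 37.6 MHz

Frequencies that alias to 2.8 MHz are k·fs ± 2.8 MHz for integer k ≥ 0.
k=0: 2.8 MHz.
k=1: 8.8 MHz, 14.4 MHz.
k=2: 20.4 MHz, 26 MHz.
k=3: 32 MHz, 37.6 MHz.
k=4: 43.6 MHz, 49.2 MHz.
Within [15.2 MHz, 39.6 MHz]: 20.4 MHz, 26 MHz, 32 MHz, 37.6 MHz.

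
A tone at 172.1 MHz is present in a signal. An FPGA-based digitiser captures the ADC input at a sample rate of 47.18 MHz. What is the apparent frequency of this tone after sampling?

16.62 MHz

172.1 MHz mod fs = 30.56 MHz.
30.56 MHz > fs/2 = 23.59 MHz, folds to fs − 30.56 MHz = 16.62 MHz.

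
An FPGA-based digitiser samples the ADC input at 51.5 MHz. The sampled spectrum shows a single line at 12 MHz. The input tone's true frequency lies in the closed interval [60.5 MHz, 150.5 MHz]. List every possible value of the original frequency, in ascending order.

63.5 MHz, 91 MHz, 115 MHz, 142.5 MHz

Frequencies that alias to 12 MHz are k·fs ± 12 MHz for integer k ≥ 0.
k=0: 12 MHz.
k=1: 39.5 MHz, 63.5 MHz.
k=2: 91 MHz, 115 MHz.
k=3: 142.5 MHz, 166.5 MHz.
k=4: 194 MHz, 218 MHz.
Within [60.5 MHz, 150.5 MHz]: 63.5 MHz, 91 MHz, 115 MHz, 142.5 MHz.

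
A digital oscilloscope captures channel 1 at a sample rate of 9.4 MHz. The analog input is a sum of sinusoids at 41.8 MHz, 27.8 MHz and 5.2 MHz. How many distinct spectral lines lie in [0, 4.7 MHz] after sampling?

2

fs/2 = 4.7 MHz.
41.8 MHz mod fs = 4.2 MHz.
4.2 MHz ≤ fs/2 = 4.7 MHz, appears at 4.2 MHz.
27.8 MHz mod fs = 9 MHz.
9 MHz > fs/2 = 4.7 MHz, folds to fs − 9 MHz = 0.4 MHz.
5.2 MHz > fs/2 = 4.7 MHz, folds to fs − 5.2 MHz = 4.2 MHz.
Distinct values: {0.4 MHz, 4.2 MHz} → 2.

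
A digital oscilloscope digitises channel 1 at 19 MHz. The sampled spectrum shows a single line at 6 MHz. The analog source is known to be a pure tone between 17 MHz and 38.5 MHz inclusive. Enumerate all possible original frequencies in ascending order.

25 MHz, 32 MHz

Frequencies that alias to 6 MHz are k·fs ± 6 MHz for integer k ≥ 0.
k=0: 6 MHz.
k=1: 13 MHz, 25 MHz.
k=2: 32 MHz, 44 MHz.
k=3: 51 MHz, 63 MHz.
Within [17 MHz, 38.5 MHz]: 25 MHz, 32 MHz.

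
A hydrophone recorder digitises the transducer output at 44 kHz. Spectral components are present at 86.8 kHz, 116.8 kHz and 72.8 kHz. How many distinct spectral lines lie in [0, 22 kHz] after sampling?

fs/2 = 22 kHz.
86.8 kHz mod fs = 42.8 kHz.
42.8 kHz > fs/2 = 22 kHz, folds to fs − 42.8 kHz = 1.2 kHz.
116.8 kHz mod fs = 28.8 kHz.
28.8 kHz > fs/2 = 22 kHz, folds to fs − 28.8 kHz = 15.2 kHz.
72.8 kHz mod fs = 28.8 kHz.
28.8 kHz > fs/2 = 22 kHz, folds to fs − 28.8 kHz = 15.2 kHz.
Distinct values: {1.2 kHz, 15.2 kHz} → 2.

2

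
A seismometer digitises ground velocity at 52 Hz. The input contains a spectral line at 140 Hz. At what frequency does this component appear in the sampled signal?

140 Hz mod fs = 36 Hz.
36 Hz > fs/2 = 26 Hz, folds to fs − 36 Hz = 16 Hz.

16 Hz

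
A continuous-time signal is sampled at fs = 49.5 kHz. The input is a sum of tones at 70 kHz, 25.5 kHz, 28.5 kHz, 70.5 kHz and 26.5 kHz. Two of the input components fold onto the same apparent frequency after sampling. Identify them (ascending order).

28.5 kHz, 70.5 kHz

fs/2 = 24.75 kHz.
70 kHz mod fs = 20.5 kHz.
20.5 kHz ≤ fs/2 = 24.75 kHz, appears at 20.5 kHz.
25.5 kHz > fs/2 = 24.75 kHz, folds to fs − 25.5 kHz = 24 kHz.
28.5 kHz > fs/2 = 24.75 kHz, folds to fs − 28.5 kHz = 21 kHz.
70.5 kHz mod fs = 21 kHz.
21 kHz ≤ fs/2 = 24.75 kHz, appears at 21 kHz.
26.5 kHz > fs/2 = 24.75 kHz, folds to fs − 26.5 kHz = 23 kHz.
28.5 kHz and 70.5 kHz both map to 21 kHz.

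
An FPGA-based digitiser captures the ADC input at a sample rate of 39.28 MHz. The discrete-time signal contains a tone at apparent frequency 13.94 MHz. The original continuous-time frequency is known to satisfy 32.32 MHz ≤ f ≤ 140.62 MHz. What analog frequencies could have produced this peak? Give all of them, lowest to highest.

53.22 MHz, 64.62 MHz, 92.5 MHz, 103.9 MHz, 131.78 MHz

Frequencies that alias to 13.94 MHz are k·fs ± 13.94 MHz for integer k ≥ 0.
k=0: 13.94 MHz.
k=1: 25.34 MHz, 53.22 MHz.
k=2: 64.62 MHz, 92.5 MHz.
k=3: 103.9 MHz, 131.78 MHz.
k=4: 143.18 MHz, 171.06 MHz.
Within [32.32 MHz, 140.62 MHz]: 53.22 MHz, 64.62 MHz, 92.5 MHz, 103.9 MHz, 131.78 MHz.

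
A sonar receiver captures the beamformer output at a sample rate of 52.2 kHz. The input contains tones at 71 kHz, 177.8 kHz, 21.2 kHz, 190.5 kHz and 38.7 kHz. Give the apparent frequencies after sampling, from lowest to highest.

fs/2 = 26.1 kHz.
71 kHz mod fs = 18.8 kHz.
18.8 kHz ≤ fs/2 = 26.1 kHz, appears at 18.8 kHz.
177.8 kHz mod fs = 21.2 kHz.
21.2 kHz ≤ fs/2 = 26.1 kHz, appears at 21.2 kHz.
21.2 kHz ≤ fs/2 = 26.1 kHz, passes unchanged.
190.5 kHz mod fs = 33.9 kHz.
33.9 kHz > fs/2 = 26.1 kHz, folds to fs − 33.9 kHz = 18.3 kHz.
38.7 kHz > fs/2 = 26.1 kHz, folds to fs − 38.7 kHz = 13.5 kHz.
Distinct values: {13.5 kHz, 18.3 kHz, 18.8 kHz, 21.2 kHz}.

13.5 kHz, 18.3 kHz, 18.8 kHz, 21.2 kHz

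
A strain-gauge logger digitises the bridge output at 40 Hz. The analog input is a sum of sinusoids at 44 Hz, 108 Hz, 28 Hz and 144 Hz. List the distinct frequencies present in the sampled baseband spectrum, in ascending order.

fs/2 = 20 Hz.
44 Hz mod fs = 4 Hz.
4 Hz ≤ fs/2 = 20 Hz, appears at 4 Hz.
108 Hz mod fs = 28 Hz.
28 Hz > fs/2 = 20 Hz, folds to fs − 28 Hz = 12 Hz.
28 Hz > fs/2 = 20 Hz, folds to fs − 28 Hz = 12 Hz.
144 Hz mod fs = 24 Hz.
24 Hz > fs/2 = 20 Hz, folds to fs − 24 Hz = 16 Hz.
Distinct values: {4 Hz, 12 Hz, 16 Hz}.

4 Hz, 12 Hz, 16 Hz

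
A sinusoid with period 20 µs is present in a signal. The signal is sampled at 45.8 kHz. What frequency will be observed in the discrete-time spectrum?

4.2 kHz

T = 20 µs → f = 1/T = 50 kHz.
50 kHz mod fs = 4.2 kHz.
4.2 kHz ≤ fs/2 = 22.9 kHz, appears at 4.2 kHz.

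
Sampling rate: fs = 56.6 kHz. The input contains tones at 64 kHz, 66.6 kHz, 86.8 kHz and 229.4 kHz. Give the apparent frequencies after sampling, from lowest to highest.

3 kHz, 7.4 kHz, 10 kHz, 26.4 kHz

fs/2 = 28.3 kHz.
64 kHz mod fs = 7.4 kHz.
7.4 kHz ≤ fs/2 = 28.3 kHz, appears at 7.4 kHz.
66.6 kHz mod fs = 10 kHz.
10 kHz ≤ fs/2 = 28.3 kHz, appears at 10 kHz.
86.8 kHz mod fs = 30.2 kHz.
30.2 kHz > fs/2 = 28.3 kHz, folds to fs − 30.2 kHz = 26.4 kHz.
229.4 kHz mod fs = 3 kHz.
3 kHz ≤ fs/2 = 28.3 kHz, appears at 3 kHz.
Distinct values: {3 kHz, 7.4 kHz, 10 kHz, 26.4 kHz}.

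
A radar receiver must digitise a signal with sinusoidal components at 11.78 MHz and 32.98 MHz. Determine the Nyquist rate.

65.96 MHz

Highest-frequency component: 32.98 MHz.
Nyquist rate = 2 × 32.98 MHz = 65.96 MHz.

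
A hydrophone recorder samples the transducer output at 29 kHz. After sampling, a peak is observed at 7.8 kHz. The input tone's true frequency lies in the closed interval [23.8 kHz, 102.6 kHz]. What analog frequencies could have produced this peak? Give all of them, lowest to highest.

Frequencies that alias to 7.8 kHz are k·fs ± 7.8 kHz for integer k ≥ 0.
k=0: 7.8 kHz.
k=1: 21.2 kHz, 36.8 kHz.
k=2: 50.2 kHz, 65.8 kHz.
k=3: 79.2 kHz, 94.8 kHz.
k=4: 108.2 kHz, 123.8 kHz.
Within [23.8 kHz, 102.6 kHz]: 36.8 kHz, 50.2 kHz, 65.8 kHz, 79.2 kHz, 94.8 kHz.

36.8 kHz, 50.2 kHz, 65.8 kHz, 79.2 kHz, 94.8 kHz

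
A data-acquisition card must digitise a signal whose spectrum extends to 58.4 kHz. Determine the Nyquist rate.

116.8 kHz

Nyquist rate = 2 × 58.4 kHz = 116.8 kHz.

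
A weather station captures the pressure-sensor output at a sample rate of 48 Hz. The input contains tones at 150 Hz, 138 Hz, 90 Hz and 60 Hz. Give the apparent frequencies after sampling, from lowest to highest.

fs/2 = 24 Hz.
150 Hz mod fs = 6 Hz.
6 Hz ≤ fs/2 = 24 Hz, appears at 6 Hz.
138 Hz mod fs = 42 Hz.
42 Hz > fs/2 = 24 Hz, folds to fs − 42 Hz = 6 Hz.
90 Hz mod fs = 42 Hz.
42 Hz > fs/2 = 24 Hz, folds to fs − 42 Hz = 6 Hz.
60 Hz mod fs = 12 Hz.
12 Hz ≤ fs/2 = 24 Hz, appears at 12 Hz.
Distinct values: {6 Hz, 12 Hz}.

6 Hz, 12 Hz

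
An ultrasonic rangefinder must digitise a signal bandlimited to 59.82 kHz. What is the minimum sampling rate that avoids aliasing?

119.64 kHz

Nyquist rate = 2 × 59.82 kHz = 119.64 kHz.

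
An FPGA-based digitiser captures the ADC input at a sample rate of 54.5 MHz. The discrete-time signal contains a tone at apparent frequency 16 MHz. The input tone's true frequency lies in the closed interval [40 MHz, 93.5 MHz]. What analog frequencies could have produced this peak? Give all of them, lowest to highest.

70.5 MHz, 93 MHz

Frequencies that alias to 16 MHz are k·fs ± 16 MHz for integer k ≥ 0.
k=0: 16 MHz.
k=1: 38.5 MHz, 70.5 MHz.
k=2: 93 MHz, 125 MHz.
k=3: 147.5 MHz, 179.5 MHz.
Within [40 MHz, 93.5 MHz]: 70.5 MHz, 93 MHz.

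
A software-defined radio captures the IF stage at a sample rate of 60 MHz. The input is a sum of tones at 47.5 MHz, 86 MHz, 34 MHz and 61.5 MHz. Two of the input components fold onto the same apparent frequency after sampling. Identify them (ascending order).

34 MHz, 86 MHz

fs/2 = 30 MHz.
47.5 MHz > fs/2 = 30 MHz, folds to fs − 47.5 MHz = 12.5 MHz.
86 MHz mod fs = 26 MHz.
26 MHz ≤ fs/2 = 30 MHz, appears at 26 MHz.
34 MHz > fs/2 = 30 MHz, folds to fs − 34 MHz = 26 MHz.
61.5 MHz mod fs = 1.5 MHz.
1.5 MHz ≤ fs/2 = 30 MHz, appears at 1.5 MHz.
34 MHz and 86 MHz both map to 26 MHz.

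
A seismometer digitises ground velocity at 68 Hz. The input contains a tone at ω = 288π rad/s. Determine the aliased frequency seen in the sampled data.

ω = 288π rad/s → f = ω/(2π) = 144 Hz.
144 Hz mod fs = 8 Hz.
8 Hz ≤ fs/2 = 34 Hz, appears at 8 Hz.

8 Hz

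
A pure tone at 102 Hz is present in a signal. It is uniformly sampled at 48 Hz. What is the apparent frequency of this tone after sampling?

102 Hz mod fs = 6 Hz.
6 Hz ≤ fs/2 = 24 Hz, appears at 6 Hz.

6 Hz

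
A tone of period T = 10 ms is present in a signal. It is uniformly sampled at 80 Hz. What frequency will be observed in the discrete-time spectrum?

20 Hz

T = 10 ms → f = 1/T = 100 Hz.
100 Hz mod fs = 20 Hz.
20 Hz ≤ fs/2 = 40 Hz, appears at 20 Hz.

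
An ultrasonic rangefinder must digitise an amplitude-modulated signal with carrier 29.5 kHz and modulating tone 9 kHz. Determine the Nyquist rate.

AM sidebands sit at fc ± fm = 20.5 kHz and 38.5 kHz.
Highest-frequency component: 38.5 kHz.
Nyquist rate = 2 × 38.5 kHz = 77 kHz.

77 kHz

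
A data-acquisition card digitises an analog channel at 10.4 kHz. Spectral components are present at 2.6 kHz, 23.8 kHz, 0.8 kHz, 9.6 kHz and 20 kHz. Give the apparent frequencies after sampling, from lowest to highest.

0.8 kHz, 2.6 kHz, 3 kHz

fs/2 = 5.2 kHz.
2.6 kHz ≤ fs/2 = 5.2 kHz, passes unchanged.
23.8 kHz mod fs = 3 kHz.
3 kHz ≤ fs/2 = 5.2 kHz, appears at 3 kHz.
0.8 kHz ≤ fs/2 = 5.2 kHz, passes unchanged.
9.6 kHz > fs/2 = 5.2 kHz, folds to fs − 9.6 kHz = 0.8 kHz.
20 kHz mod fs = 9.6 kHz.
9.6 kHz > fs/2 = 5.2 kHz, folds to fs − 9.6 kHz = 0.8 kHz.
Distinct values: {0.8 kHz, 2.6 kHz, 3 kHz}.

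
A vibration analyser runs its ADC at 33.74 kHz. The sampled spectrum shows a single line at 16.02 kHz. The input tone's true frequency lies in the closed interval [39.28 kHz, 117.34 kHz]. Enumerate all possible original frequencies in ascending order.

49.76 kHz, 51.46 kHz, 83.5 kHz, 85.2 kHz, 117.24 kHz

Frequencies that alias to 16.02 kHz are k·fs ± 16.02 kHz for integer k ≥ 0.
k=0: 16.02 kHz.
k=1: 17.72 kHz, 49.76 kHz.
k=2: 51.46 kHz, 83.5 kHz.
k=3: 85.2 kHz, 117.24 kHz.
k=4: 118.94 kHz, 150.98 kHz.
Within [39.28 kHz, 117.34 kHz]: 49.76 kHz, 51.46 kHz, 83.5 kHz, 85.2 kHz, 117.24 kHz.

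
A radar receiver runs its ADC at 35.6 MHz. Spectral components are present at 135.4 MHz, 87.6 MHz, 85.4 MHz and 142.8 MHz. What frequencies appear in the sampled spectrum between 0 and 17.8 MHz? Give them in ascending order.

0.4 MHz, 7 MHz, 14.2 MHz, 16.4 MHz

fs/2 = 17.8 MHz.
135.4 MHz mod fs = 28.6 MHz.
28.6 MHz > fs/2 = 17.8 MHz, folds to fs − 28.6 MHz = 7 MHz.
87.6 MHz mod fs = 16.4 MHz.
16.4 MHz ≤ fs/2 = 17.8 MHz, appears at 16.4 MHz.
85.4 MHz mod fs = 14.2 MHz.
14.2 MHz ≤ fs/2 = 17.8 MHz, appears at 14.2 MHz.
142.8 MHz mod fs = 0.4 MHz.
0.4 MHz ≤ fs/2 = 17.8 MHz, appears at 0.4 MHz.
Distinct values: {0.4 MHz, 7 MHz, 14.2 MHz, 16.4 MHz}.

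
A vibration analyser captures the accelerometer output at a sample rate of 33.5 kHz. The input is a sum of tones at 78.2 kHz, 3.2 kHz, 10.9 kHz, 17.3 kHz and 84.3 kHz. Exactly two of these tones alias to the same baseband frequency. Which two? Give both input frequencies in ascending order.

fs/2 = 16.75 kHz.
78.2 kHz mod fs = 11.2 kHz.
11.2 kHz ≤ fs/2 = 16.75 kHz, appears at 11.2 kHz.
3.2 kHz ≤ fs/2 = 16.75 kHz, passes unchanged.
10.9 kHz ≤ fs/2 = 16.75 kHz, passes unchanged.
17.3 kHz > fs/2 = 16.75 kHz, folds to fs − 17.3 kHz = 16.2 kHz.
84.3 kHz mod fs = 17.3 kHz.
17.3 kHz > fs/2 = 16.75 kHz, folds to fs − 17.3 kHz = 16.2 kHz.
17.3 kHz and 84.3 kHz both map to 16.2 kHz.

17.3 kHz, 84.3 kHz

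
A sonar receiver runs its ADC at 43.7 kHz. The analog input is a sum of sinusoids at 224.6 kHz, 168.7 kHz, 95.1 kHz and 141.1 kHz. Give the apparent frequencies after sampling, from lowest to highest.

6.1 kHz, 7.7 kHz, 10 kHz

fs/2 = 21.85 kHz.
224.6 kHz mod fs = 6.1 kHz.
6.1 kHz ≤ fs/2 = 21.85 kHz, appears at 6.1 kHz.
168.7 kHz mod fs = 37.6 kHz.
37.6 kHz > fs/2 = 21.85 kHz, folds to fs − 37.6 kHz = 6.1 kHz.
95.1 kHz mod fs = 7.7 kHz.
7.7 kHz ≤ fs/2 = 21.85 kHz, appears at 7.7 kHz.
141.1 kHz mod fs = 10 kHz.
10 kHz ≤ fs/2 = 21.85 kHz, appears at 10 kHz.
Distinct values: {6.1 kHz, 7.7 kHz, 10 kHz}.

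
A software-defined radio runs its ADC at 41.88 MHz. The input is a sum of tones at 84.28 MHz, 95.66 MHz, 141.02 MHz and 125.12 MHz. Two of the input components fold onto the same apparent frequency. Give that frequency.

fs/2 = 20.94 MHz.
84.28 MHz mod fs = 0.52 MHz.
0.52 MHz ≤ fs/2 = 20.94 MHz, appears at 0.52 MHz.
95.66 MHz mod fs = 11.9 MHz.
11.9 MHz ≤ fs/2 = 20.94 MHz, appears at 11.9 MHz.
141.02 MHz mod fs = 15.38 MHz.
15.38 MHz ≤ fs/2 = 20.94 MHz, appears at 15.38 MHz.
125.12 MHz mod fs = 41.36 MHz.
41.36 MHz > fs/2 = 20.94 MHz, folds to fs − 41.36 MHz = 0.52 MHz.
84.28 MHz and 125.12 MHz both map to 0.52 MHz.

0.52 MHz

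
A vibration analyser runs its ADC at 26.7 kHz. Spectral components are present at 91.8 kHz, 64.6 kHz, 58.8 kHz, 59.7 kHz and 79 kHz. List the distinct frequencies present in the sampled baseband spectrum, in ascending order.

1.1 kHz, 5.4 kHz, 6.3 kHz, 11.2 kHz, 11.7 kHz

fs/2 = 13.35 kHz.
91.8 kHz mod fs = 11.7 kHz.
11.7 kHz ≤ fs/2 = 13.35 kHz, appears at 11.7 kHz.
64.6 kHz mod fs = 11.2 kHz.
11.2 kHz ≤ fs/2 = 13.35 kHz, appears at 11.2 kHz.
58.8 kHz mod fs = 5.4 kHz.
5.4 kHz ≤ fs/2 = 13.35 kHz, appears at 5.4 kHz.
59.7 kHz mod fs = 6.3 kHz.
6.3 kHz ≤ fs/2 = 13.35 kHz, appears at 6.3 kHz.
79 kHz mod fs = 25.6 kHz.
25.6 kHz > fs/2 = 13.35 kHz, folds to fs − 25.6 kHz = 1.1 kHz.
Distinct values: {1.1 kHz, 5.4 kHz, 6.3 kHz, 11.2 kHz, 11.7 kHz}.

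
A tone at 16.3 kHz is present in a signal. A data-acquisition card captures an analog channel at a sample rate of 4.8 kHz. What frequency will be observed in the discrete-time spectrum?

16.3 kHz mod fs = 1.9 kHz.
1.9 kHz ≤ fs/2 = 2.4 kHz, appears at 1.9 kHz.

1.9 kHz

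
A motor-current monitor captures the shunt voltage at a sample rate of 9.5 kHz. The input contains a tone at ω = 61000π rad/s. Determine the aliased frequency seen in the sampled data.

ω = 61000π rad/s → f = ω/(2π) = 30500 Hz = 30.5 kHz.
30.5 kHz mod fs = 2 kHz.
2 kHz ≤ fs/2 = 4.75 kHz, appears at 2 kHz.

2 kHz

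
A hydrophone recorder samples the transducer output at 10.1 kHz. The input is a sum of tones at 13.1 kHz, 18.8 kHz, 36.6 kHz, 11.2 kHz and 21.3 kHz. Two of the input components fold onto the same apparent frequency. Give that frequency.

fs/2 = 5.05 kHz.
13.1 kHz mod fs = 3 kHz.
3 kHz ≤ fs/2 = 5.05 kHz, appears at 3 kHz.
18.8 kHz mod fs = 8.7 kHz.
8.7 kHz > fs/2 = 5.05 kHz, folds to fs − 8.7 kHz = 1.4 kHz.
36.6 kHz mod fs = 6.3 kHz.
6.3 kHz > fs/2 = 5.05 kHz, folds to fs − 6.3 kHz = 3.8 kHz.
11.2 kHz mod fs = 1.1 kHz.
1.1 kHz ≤ fs/2 = 5.05 kHz, appears at 1.1 kHz.
21.3 kHz mod fs = 1.1 kHz.
1.1 kHz ≤ fs/2 = 5.05 kHz, appears at 1.1 kHz.
11.2 kHz and 21.3 kHz both map to 1.1 kHz.

1.1 kHz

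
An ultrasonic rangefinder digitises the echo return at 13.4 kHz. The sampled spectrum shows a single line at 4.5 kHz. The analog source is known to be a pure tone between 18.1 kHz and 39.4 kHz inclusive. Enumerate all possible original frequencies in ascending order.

22.3 kHz, 31.3 kHz, 35.7 kHz

Frequencies that alias to 4.5 kHz are k·fs ± 4.5 kHz for integer k ≥ 0.
k=0: 4.5 kHz.
k=1: 8.9 kHz, 17.9 kHz.
k=2: 22.3 kHz, 31.3 kHz.
k=3: 35.7 kHz, 44.7 kHz.
k=4: 49.1 kHz, 58.1 kHz.
Within [18.1 kHz, 39.4 kHz]: 22.3 kHz, 31.3 kHz, 35.7 kHz.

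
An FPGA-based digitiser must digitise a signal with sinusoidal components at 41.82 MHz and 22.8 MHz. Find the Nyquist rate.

83.64 MHz

Highest-frequency component: 41.82 MHz.
Nyquist rate = 2 × 41.82 MHz = 83.64 MHz.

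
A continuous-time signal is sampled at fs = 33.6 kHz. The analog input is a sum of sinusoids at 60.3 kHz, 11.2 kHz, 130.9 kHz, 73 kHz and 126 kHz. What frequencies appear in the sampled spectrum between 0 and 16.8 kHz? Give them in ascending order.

3.5 kHz, 5.8 kHz, 6.9 kHz, 8.4 kHz, 11.2 kHz

fs/2 = 16.8 kHz.
60.3 kHz mod fs = 26.7 kHz.
26.7 kHz > fs/2 = 16.8 kHz, folds to fs − 26.7 kHz = 6.9 kHz.
11.2 kHz ≤ fs/2 = 16.8 kHz, passes unchanged.
130.9 kHz mod fs = 30.1 kHz.
30.1 kHz > fs/2 = 16.8 kHz, folds to fs − 30.1 kHz = 3.5 kHz.
73 kHz mod fs = 5.8 kHz.
5.8 kHz ≤ fs/2 = 16.8 kHz, appears at 5.8 kHz.
126 kHz mod fs = 25.2 kHz.
25.2 kHz > fs/2 = 16.8 kHz, folds to fs − 25.2 kHz = 8.4 kHz.
Distinct values: {3.5 kHz, 5.8 kHz, 6.9 kHz, 8.4 kHz, 11.2 kHz}.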